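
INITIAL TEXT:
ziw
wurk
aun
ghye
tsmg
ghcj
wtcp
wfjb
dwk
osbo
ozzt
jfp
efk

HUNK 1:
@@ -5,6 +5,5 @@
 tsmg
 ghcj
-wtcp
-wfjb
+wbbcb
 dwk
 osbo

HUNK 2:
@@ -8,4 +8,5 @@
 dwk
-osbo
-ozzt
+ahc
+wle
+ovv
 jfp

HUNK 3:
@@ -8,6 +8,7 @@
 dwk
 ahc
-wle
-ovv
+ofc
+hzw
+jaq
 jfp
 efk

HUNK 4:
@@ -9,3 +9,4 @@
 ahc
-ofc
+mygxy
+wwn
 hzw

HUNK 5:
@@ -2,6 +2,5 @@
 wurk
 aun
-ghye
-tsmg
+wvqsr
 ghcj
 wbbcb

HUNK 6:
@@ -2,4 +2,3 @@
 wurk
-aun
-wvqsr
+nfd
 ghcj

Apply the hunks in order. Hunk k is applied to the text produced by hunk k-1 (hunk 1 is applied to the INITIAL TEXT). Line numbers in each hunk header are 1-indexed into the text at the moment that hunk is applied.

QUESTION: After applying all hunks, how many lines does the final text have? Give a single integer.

Answer: 13

Derivation:
Hunk 1: at line 5 remove [wtcp,wfjb] add [wbbcb] -> 12 lines: ziw wurk aun ghye tsmg ghcj wbbcb dwk osbo ozzt jfp efk
Hunk 2: at line 8 remove [osbo,ozzt] add [ahc,wle,ovv] -> 13 lines: ziw wurk aun ghye tsmg ghcj wbbcb dwk ahc wle ovv jfp efk
Hunk 3: at line 8 remove [wle,ovv] add [ofc,hzw,jaq] -> 14 lines: ziw wurk aun ghye tsmg ghcj wbbcb dwk ahc ofc hzw jaq jfp efk
Hunk 4: at line 9 remove [ofc] add [mygxy,wwn] -> 15 lines: ziw wurk aun ghye tsmg ghcj wbbcb dwk ahc mygxy wwn hzw jaq jfp efk
Hunk 5: at line 2 remove [ghye,tsmg] add [wvqsr] -> 14 lines: ziw wurk aun wvqsr ghcj wbbcb dwk ahc mygxy wwn hzw jaq jfp efk
Hunk 6: at line 2 remove [aun,wvqsr] add [nfd] -> 13 lines: ziw wurk nfd ghcj wbbcb dwk ahc mygxy wwn hzw jaq jfp efk
Final line count: 13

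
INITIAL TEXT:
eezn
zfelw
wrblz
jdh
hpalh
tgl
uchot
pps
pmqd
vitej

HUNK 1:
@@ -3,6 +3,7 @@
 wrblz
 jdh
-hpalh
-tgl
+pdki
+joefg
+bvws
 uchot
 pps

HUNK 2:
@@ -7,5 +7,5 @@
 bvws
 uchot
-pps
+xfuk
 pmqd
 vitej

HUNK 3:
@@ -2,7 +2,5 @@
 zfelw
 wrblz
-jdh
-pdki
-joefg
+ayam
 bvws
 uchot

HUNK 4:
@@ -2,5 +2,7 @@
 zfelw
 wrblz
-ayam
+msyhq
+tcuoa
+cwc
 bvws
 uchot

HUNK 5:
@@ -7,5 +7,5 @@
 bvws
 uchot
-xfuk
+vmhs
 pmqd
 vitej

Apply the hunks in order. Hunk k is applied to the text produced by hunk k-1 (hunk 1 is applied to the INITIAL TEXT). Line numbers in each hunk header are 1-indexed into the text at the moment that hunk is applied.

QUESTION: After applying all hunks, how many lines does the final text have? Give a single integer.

Answer: 11

Derivation:
Hunk 1: at line 3 remove [hpalh,tgl] add [pdki,joefg,bvws] -> 11 lines: eezn zfelw wrblz jdh pdki joefg bvws uchot pps pmqd vitej
Hunk 2: at line 7 remove [pps] add [xfuk] -> 11 lines: eezn zfelw wrblz jdh pdki joefg bvws uchot xfuk pmqd vitej
Hunk 3: at line 2 remove [jdh,pdki,joefg] add [ayam] -> 9 lines: eezn zfelw wrblz ayam bvws uchot xfuk pmqd vitej
Hunk 4: at line 2 remove [ayam] add [msyhq,tcuoa,cwc] -> 11 lines: eezn zfelw wrblz msyhq tcuoa cwc bvws uchot xfuk pmqd vitej
Hunk 5: at line 7 remove [xfuk] add [vmhs] -> 11 lines: eezn zfelw wrblz msyhq tcuoa cwc bvws uchot vmhs pmqd vitej
Final line count: 11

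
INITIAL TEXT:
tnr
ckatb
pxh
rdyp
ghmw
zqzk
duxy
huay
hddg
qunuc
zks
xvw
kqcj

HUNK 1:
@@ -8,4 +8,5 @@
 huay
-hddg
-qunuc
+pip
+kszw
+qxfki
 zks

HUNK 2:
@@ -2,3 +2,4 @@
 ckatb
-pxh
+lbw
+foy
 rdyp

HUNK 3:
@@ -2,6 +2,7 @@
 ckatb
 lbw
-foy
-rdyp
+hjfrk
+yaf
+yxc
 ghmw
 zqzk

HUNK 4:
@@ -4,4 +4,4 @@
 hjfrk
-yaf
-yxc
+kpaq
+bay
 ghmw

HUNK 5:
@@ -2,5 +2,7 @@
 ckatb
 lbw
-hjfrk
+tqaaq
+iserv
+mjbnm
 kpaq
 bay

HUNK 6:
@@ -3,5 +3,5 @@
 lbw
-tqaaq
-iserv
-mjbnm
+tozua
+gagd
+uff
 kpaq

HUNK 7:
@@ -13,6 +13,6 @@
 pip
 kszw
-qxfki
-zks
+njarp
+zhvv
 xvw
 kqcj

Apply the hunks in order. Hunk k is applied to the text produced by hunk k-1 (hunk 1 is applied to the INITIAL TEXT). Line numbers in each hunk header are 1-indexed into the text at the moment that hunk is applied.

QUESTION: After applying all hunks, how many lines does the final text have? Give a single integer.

Hunk 1: at line 8 remove [hddg,qunuc] add [pip,kszw,qxfki] -> 14 lines: tnr ckatb pxh rdyp ghmw zqzk duxy huay pip kszw qxfki zks xvw kqcj
Hunk 2: at line 2 remove [pxh] add [lbw,foy] -> 15 lines: tnr ckatb lbw foy rdyp ghmw zqzk duxy huay pip kszw qxfki zks xvw kqcj
Hunk 3: at line 2 remove [foy,rdyp] add [hjfrk,yaf,yxc] -> 16 lines: tnr ckatb lbw hjfrk yaf yxc ghmw zqzk duxy huay pip kszw qxfki zks xvw kqcj
Hunk 4: at line 4 remove [yaf,yxc] add [kpaq,bay] -> 16 lines: tnr ckatb lbw hjfrk kpaq bay ghmw zqzk duxy huay pip kszw qxfki zks xvw kqcj
Hunk 5: at line 2 remove [hjfrk] add [tqaaq,iserv,mjbnm] -> 18 lines: tnr ckatb lbw tqaaq iserv mjbnm kpaq bay ghmw zqzk duxy huay pip kszw qxfki zks xvw kqcj
Hunk 6: at line 3 remove [tqaaq,iserv,mjbnm] add [tozua,gagd,uff] -> 18 lines: tnr ckatb lbw tozua gagd uff kpaq bay ghmw zqzk duxy huay pip kszw qxfki zks xvw kqcj
Hunk 7: at line 13 remove [qxfki,zks] add [njarp,zhvv] -> 18 lines: tnr ckatb lbw tozua gagd uff kpaq bay ghmw zqzk duxy huay pip kszw njarp zhvv xvw kqcj
Final line count: 18

Answer: 18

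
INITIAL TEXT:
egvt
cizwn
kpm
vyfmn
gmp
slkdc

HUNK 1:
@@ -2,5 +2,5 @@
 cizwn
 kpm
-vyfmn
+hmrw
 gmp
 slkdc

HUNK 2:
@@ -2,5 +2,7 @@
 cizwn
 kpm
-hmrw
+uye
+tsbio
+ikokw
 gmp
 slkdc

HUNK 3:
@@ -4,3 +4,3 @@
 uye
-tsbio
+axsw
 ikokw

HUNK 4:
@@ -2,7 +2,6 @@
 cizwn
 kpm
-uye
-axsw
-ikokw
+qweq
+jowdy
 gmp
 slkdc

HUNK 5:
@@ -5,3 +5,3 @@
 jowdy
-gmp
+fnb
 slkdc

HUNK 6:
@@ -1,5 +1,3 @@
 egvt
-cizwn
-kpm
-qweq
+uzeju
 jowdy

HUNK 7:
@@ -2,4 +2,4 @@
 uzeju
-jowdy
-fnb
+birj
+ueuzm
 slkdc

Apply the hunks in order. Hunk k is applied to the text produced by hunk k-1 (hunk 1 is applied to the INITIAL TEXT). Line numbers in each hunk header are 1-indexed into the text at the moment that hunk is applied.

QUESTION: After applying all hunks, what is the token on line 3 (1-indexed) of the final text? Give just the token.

Hunk 1: at line 2 remove [vyfmn] add [hmrw] -> 6 lines: egvt cizwn kpm hmrw gmp slkdc
Hunk 2: at line 2 remove [hmrw] add [uye,tsbio,ikokw] -> 8 lines: egvt cizwn kpm uye tsbio ikokw gmp slkdc
Hunk 3: at line 4 remove [tsbio] add [axsw] -> 8 lines: egvt cizwn kpm uye axsw ikokw gmp slkdc
Hunk 4: at line 2 remove [uye,axsw,ikokw] add [qweq,jowdy] -> 7 lines: egvt cizwn kpm qweq jowdy gmp slkdc
Hunk 5: at line 5 remove [gmp] add [fnb] -> 7 lines: egvt cizwn kpm qweq jowdy fnb slkdc
Hunk 6: at line 1 remove [cizwn,kpm,qweq] add [uzeju] -> 5 lines: egvt uzeju jowdy fnb slkdc
Hunk 7: at line 2 remove [jowdy,fnb] add [birj,ueuzm] -> 5 lines: egvt uzeju birj ueuzm slkdc
Final line 3: birj

Answer: birj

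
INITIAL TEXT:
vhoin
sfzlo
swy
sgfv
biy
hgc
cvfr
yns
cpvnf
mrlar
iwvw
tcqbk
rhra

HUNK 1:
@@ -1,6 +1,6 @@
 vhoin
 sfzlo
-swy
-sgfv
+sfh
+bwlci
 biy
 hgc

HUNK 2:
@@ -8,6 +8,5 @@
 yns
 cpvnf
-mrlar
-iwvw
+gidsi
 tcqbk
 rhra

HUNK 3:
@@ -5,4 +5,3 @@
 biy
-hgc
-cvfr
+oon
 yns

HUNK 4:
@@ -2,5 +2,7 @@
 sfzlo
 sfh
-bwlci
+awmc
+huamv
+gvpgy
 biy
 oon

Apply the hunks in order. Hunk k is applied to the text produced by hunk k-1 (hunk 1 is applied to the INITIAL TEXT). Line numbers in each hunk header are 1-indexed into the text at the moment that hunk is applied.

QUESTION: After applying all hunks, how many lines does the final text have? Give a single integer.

Answer: 13

Derivation:
Hunk 1: at line 1 remove [swy,sgfv] add [sfh,bwlci] -> 13 lines: vhoin sfzlo sfh bwlci biy hgc cvfr yns cpvnf mrlar iwvw tcqbk rhra
Hunk 2: at line 8 remove [mrlar,iwvw] add [gidsi] -> 12 lines: vhoin sfzlo sfh bwlci biy hgc cvfr yns cpvnf gidsi tcqbk rhra
Hunk 3: at line 5 remove [hgc,cvfr] add [oon] -> 11 lines: vhoin sfzlo sfh bwlci biy oon yns cpvnf gidsi tcqbk rhra
Hunk 4: at line 2 remove [bwlci] add [awmc,huamv,gvpgy] -> 13 lines: vhoin sfzlo sfh awmc huamv gvpgy biy oon yns cpvnf gidsi tcqbk rhra
Final line count: 13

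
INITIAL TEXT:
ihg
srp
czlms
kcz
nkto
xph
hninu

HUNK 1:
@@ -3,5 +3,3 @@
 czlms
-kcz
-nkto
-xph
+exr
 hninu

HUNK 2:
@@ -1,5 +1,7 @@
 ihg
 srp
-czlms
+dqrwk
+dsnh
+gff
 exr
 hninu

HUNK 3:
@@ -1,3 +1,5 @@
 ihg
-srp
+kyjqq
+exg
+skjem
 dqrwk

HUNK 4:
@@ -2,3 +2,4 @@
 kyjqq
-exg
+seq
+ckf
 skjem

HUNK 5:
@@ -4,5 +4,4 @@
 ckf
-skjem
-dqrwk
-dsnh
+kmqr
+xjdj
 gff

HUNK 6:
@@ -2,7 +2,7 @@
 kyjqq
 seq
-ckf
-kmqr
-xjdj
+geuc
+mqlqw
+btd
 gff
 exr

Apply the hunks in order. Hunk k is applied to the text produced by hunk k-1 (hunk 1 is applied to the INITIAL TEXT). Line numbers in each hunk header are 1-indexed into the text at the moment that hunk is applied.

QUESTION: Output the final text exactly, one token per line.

Answer: ihg
kyjqq
seq
geuc
mqlqw
btd
gff
exr
hninu

Derivation:
Hunk 1: at line 3 remove [kcz,nkto,xph] add [exr] -> 5 lines: ihg srp czlms exr hninu
Hunk 2: at line 1 remove [czlms] add [dqrwk,dsnh,gff] -> 7 lines: ihg srp dqrwk dsnh gff exr hninu
Hunk 3: at line 1 remove [srp] add [kyjqq,exg,skjem] -> 9 lines: ihg kyjqq exg skjem dqrwk dsnh gff exr hninu
Hunk 4: at line 2 remove [exg] add [seq,ckf] -> 10 lines: ihg kyjqq seq ckf skjem dqrwk dsnh gff exr hninu
Hunk 5: at line 4 remove [skjem,dqrwk,dsnh] add [kmqr,xjdj] -> 9 lines: ihg kyjqq seq ckf kmqr xjdj gff exr hninu
Hunk 6: at line 2 remove [ckf,kmqr,xjdj] add [geuc,mqlqw,btd] -> 9 lines: ihg kyjqq seq geuc mqlqw btd gff exr hninu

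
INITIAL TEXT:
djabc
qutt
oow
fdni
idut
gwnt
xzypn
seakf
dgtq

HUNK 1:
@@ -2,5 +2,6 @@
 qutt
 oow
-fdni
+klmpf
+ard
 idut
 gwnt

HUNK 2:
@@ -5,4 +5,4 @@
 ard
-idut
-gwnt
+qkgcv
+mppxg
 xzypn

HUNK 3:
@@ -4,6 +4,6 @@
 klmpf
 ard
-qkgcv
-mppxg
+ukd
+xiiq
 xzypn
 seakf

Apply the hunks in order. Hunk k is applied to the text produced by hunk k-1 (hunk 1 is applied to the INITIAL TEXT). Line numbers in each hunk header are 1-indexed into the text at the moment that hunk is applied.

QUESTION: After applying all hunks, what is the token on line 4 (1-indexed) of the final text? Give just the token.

Answer: klmpf

Derivation:
Hunk 1: at line 2 remove [fdni] add [klmpf,ard] -> 10 lines: djabc qutt oow klmpf ard idut gwnt xzypn seakf dgtq
Hunk 2: at line 5 remove [idut,gwnt] add [qkgcv,mppxg] -> 10 lines: djabc qutt oow klmpf ard qkgcv mppxg xzypn seakf dgtq
Hunk 3: at line 4 remove [qkgcv,mppxg] add [ukd,xiiq] -> 10 lines: djabc qutt oow klmpf ard ukd xiiq xzypn seakf dgtq
Final line 4: klmpf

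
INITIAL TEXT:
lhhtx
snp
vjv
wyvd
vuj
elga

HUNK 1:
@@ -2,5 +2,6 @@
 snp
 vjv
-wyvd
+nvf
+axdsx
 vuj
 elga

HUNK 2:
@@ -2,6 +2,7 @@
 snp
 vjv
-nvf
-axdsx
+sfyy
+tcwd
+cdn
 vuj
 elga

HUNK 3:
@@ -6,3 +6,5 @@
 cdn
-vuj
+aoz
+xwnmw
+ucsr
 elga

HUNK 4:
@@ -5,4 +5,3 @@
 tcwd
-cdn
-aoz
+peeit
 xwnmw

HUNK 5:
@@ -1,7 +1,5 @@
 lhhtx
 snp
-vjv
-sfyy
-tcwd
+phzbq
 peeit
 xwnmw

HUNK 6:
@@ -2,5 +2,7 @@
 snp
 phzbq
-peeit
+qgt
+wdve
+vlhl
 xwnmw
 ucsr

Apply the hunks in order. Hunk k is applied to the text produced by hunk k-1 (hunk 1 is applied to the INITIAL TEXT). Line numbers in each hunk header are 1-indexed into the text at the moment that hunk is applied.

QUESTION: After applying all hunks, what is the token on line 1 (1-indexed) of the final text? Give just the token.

Hunk 1: at line 2 remove [wyvd] add [nvf,axdsx] -> 7 lines: lhhtx snp vjv nvf axdsx vuj elga
Hunk 2: at line 2 remove [nvf,axdsx] add [sfyy,tcwd,cdn] -> 8 lines: lhhtx snp vjv sfyy tcwd cdn vuj elga
Hunk 3: at line 6 remove [vuj] add [aoz,xwnmw,ucsr] -> 10 lines: lhhtx snp vjv sfyy tcwd cdn aoz xwnmw ucsr elga
Hunk 4: at line 5 remove [cdn,aoz] add [peeit] -> 9 lines: lhhtx snp vjv sfyy tcwd peeit xwnmw ucsr elga
Hunk 5: at line 1 remove [vjv,sfyy,tcwd] add [phzbq] -> 7 lines: lhhtx snp phzbq peeit xwnmw ucsr elga
Hunk 6: at line 2 remove [peeit] add [qgt,wdve,vlhl] -> 9 lines: lhhtx snp phzbq qgt wdve vlhl xwnmw ucsr elga
Final line 1: lhhtx

Answer: lhhtx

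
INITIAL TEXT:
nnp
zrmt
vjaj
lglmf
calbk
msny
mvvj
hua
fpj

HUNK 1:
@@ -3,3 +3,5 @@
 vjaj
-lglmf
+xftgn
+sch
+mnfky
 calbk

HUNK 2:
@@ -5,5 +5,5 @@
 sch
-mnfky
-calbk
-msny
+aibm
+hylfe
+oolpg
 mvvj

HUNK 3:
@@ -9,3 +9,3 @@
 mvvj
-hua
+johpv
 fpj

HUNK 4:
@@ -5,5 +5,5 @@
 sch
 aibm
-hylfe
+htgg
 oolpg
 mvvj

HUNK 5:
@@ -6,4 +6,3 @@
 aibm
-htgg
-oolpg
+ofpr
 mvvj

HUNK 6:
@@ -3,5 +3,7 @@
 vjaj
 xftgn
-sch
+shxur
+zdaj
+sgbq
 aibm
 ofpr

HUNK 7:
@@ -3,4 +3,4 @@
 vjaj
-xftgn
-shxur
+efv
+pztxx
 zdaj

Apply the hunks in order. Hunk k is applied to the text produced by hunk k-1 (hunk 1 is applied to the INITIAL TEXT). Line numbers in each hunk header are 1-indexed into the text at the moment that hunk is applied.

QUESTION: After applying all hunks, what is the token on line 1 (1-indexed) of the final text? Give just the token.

Hunk 1: at line 3 remove [lglmf] add [xftgn,sch,mnfky] -> 11 lines: nnp zrmt vjaj xftgn sch mnfky calbk msny mvvj hua fpj
Hunk 2: at line 5 remove [mnfky,calbk,msny] add [aibm,hylfe,oolpg] -> 11 lines: nnp zrmt vjaj xftgn sch aibm hylfe oolpg mvvj hua fpj
Hunk 3: at line 9 remove [hua] add [johpv] -> 11 lines: nnp zrmt vjaj xftgn sch aibm hylfe oolpg mvvj johpv fpj
Hunk 4: at line 5 remove [hylfe] add [htgg] -> 11 lines: nnp zrmt vjaj xftgn sch aibm htgg oolpg mvvj johpv fpj
Hunk 5: at line 6 remove [htgg,oolpg] add [ofpr] -> 10 lines: nnp zrmt vjaj xftgn sch aibm ofpr mvvj johpv fpj
Hunk 6: at line 3 remove [sch] add [shxur,zdaj,sgbq] -> 12 lines: nnp zrmt vjaj xftgn shxur zdaj sgbq aibm ofpr mvvj johpv fpj
Hunk 7: at line 3 remove [xftgn,shxur] add [efv,pztxx] -> 12 lines: nnp zrmt vjaj efv pztxx zdaj sgbq aibm ofpr mvvj johpv fpj
Final line 1: nnp

Answer: nnp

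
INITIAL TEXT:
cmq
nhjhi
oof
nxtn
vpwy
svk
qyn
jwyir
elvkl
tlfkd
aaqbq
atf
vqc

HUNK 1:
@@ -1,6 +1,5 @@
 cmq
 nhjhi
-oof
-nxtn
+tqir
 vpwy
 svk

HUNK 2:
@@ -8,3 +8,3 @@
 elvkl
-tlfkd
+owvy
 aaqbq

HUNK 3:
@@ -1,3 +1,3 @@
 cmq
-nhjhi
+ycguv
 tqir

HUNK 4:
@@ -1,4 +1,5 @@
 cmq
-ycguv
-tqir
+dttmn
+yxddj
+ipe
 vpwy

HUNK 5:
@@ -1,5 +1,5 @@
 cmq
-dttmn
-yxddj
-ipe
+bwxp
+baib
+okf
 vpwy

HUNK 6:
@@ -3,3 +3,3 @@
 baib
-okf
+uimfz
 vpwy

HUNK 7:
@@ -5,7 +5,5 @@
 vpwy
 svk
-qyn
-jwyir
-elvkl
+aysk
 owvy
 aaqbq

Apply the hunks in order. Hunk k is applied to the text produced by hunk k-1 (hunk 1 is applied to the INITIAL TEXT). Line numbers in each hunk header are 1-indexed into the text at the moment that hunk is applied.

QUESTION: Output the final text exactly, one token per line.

Hunk 1: at line 1 remove [oof,nxtn] add [tqir] -> 12 lines: cmq nhjhi tqir vpwy svk qyn jwyir elvkl tlfkd aaqbq atf vqc
Hunk 2: at line 8 remove [tlfkd] add [owvy] -> 12 lines: cmq nhjhi tqir vpwy svk qyn jwyir elvkl owvy aaqbq atf vqc
Hunk 3: at line 1 remove [nhjhi] add [ycguv] -> 12 lines: cmq ycguv tqir vpwy svk qyn jwyir elvkl owvy aaqbq atf vqc
Hunk 4: at line 1 remove [ycguv,tqir] add [dttmn,yxddj,ipe] -> 13 lines: cmq dttmn yxddj ipe vpwy svk qyn jwyir elvkl owvy aaqbq atf vqc
Hunk 5: at line 1 remove [dttmn,yxddj,ipe] add [bwxp,baib,okf] -> 13 lines: cmq bwxp baib okf vpwy svk qyn jwyir elvkl owvy aaqbq atf vqc
Hunk 6: at line 3 remove [okf] add [uimfz] -> 13 lines: cmq bwxp baib uimfz vpwy svk qyn jwyir elvkl owvy aaqbq atf vqc
Hunk 7: at line 5 remove [qyn,jwyir,elvkl] add [aysk] -> 11 lines: cmq bwxp baib uimfz vpwy svk aysk owvy aaqbq atf vqc

Answer: cmq
bwxp
baib
uimfz
vpwy
svk
aysk
owvy
aaqbq
atf
vqc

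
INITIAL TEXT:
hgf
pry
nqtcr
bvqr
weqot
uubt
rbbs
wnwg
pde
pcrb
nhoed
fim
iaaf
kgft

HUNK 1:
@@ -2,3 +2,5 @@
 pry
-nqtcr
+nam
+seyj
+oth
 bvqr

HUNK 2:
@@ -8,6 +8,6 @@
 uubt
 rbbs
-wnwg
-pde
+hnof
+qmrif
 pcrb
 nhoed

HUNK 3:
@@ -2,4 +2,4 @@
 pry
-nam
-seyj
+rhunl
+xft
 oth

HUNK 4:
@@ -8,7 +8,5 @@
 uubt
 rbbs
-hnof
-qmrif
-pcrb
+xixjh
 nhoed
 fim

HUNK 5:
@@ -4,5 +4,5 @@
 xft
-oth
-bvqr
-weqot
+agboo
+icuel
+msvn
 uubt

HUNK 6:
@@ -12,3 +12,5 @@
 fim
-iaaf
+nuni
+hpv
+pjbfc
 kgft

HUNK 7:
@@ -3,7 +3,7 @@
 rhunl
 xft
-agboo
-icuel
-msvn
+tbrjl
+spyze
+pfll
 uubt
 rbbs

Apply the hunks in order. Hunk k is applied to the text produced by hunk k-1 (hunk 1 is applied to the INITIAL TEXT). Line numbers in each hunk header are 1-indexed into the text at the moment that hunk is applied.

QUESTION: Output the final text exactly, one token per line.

Answer: hgf
pry
rhunl
xft
tbrjl
spyze
pfll
uubt
rbbs
xixjh
nhoed
fim
nuni
hpv
pjbfc
kgft

Derivation:
Hunk 1: at line 2 remove [nqtcr] add [nam,seyj,oth] -> 16 lines: hgf pry nam seyj oth bvqr weqot uubt rbbs wnwg pde pcrb nhoed fim iaaf kgft
Hunk 2: at line 8 remove [wnwg,pde] add [hnof,qmrif] -> 16 lines: hgf pry nam seyj oth bvqr weqot uubt rbbs hnof qmrif pcrb nhoed fim iaaf kgft
Hunk 3: at line 2 remove [nam,seyj] add [rhunl,xft] -> 16 lines: hgf pry rhunl xft oth bvqr weqot uubt rbbs hnof qmrif pcrb nhoed fim iaaf kgft
Hunk 4: at line 8 remove [hnof,qmrif,pcrb] add [xixjh] -> 14 lines: hgf pry rhunl xft oth bvqr weqot uubt rbbs xixjh nhoed fim iaaf kgft
Hunk 5: at line 4 remove [oth,bvqr,weqot] add [agboo,icuel,msvn] -> 14 lines: hgf pry rhunl xft agboo icuel msvn uubt rbbs xixjh nhoed fim iaaf kgft
Hunk 6: at line 12 remove [iaaf] add [nuni,hpv,pjbfc] -> 16 lines: hgf pry rhunl xft agboo icuel msvn uubt rbbs xixjh nhoed fim nuni hpv pjbfc kgft
Hunk 7: at line 3 remove [agboo,icuel,msvn] add [tbrjl,spyze,pfll] -> 16 lines: hgf pry rhunl xft tbrjl spyze pfll uubt rbbs xixjh nhoed fim nuni hpv pjbfc kgft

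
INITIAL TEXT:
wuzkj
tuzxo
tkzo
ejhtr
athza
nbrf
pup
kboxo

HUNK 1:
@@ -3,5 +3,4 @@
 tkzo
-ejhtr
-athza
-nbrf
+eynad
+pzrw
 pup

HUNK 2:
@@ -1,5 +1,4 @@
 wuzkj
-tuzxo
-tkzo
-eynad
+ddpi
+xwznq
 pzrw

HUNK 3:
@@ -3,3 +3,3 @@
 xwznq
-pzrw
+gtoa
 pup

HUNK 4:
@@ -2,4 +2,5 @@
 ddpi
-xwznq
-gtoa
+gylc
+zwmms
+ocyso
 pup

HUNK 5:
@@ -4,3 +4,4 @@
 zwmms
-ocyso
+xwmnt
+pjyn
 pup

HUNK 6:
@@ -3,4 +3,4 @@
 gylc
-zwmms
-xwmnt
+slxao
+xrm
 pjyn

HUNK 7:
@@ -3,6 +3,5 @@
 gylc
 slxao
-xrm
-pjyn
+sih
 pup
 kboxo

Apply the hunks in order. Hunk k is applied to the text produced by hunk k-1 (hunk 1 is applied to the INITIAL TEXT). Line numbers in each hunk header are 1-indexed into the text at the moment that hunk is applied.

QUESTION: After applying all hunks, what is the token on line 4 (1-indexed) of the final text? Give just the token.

Answer: slxao

Derivation:
Hunk 1: at line 3 remove [ejhtr,athza,nbrf] add [eynad,pzrw] -> 7 lines: wuzkj tuzxo tkzo eynad pzrw pup kboxo
Hunk 2: at line 1 remove [tuzxo,tkzo,eynad] add [ddpi,xwznq] -> 6 lines: wuzkj ddpi xwznq pzrw pup kboxo
Hunk 3: at line 3 remove [pzrw] add [gtoa] -> 6 lines: wuzkj ddpi xwznq gtoa pup kboxo
Hunk 4: at line 2 remove [xwznq,gtoa] add [gylc,zwmms,ocyso] -> 7 lines: wuzkj ddpi gylc zwmms ocyso pup kboxo
Hunk 5: at line 4 remove [ocyso] add [xwmnt,pjyn] -> 8 lines: wuzkj ddpi gylc zwmms xwmnt pjyn pup kboxo
Hunk 6: at line 3 remove [zwmms,xwmnt] add [slxao,xrm] -> 8 lines: wuzkj ddpi gylc slxao xrm pjyn pup kboxo
Hunk 7: at line 3 remove [xrm,pjyn] add [sih] -> 7 lines: wuzkj ddpi gylc slxao sih pup kboxo
Final line 4: slxao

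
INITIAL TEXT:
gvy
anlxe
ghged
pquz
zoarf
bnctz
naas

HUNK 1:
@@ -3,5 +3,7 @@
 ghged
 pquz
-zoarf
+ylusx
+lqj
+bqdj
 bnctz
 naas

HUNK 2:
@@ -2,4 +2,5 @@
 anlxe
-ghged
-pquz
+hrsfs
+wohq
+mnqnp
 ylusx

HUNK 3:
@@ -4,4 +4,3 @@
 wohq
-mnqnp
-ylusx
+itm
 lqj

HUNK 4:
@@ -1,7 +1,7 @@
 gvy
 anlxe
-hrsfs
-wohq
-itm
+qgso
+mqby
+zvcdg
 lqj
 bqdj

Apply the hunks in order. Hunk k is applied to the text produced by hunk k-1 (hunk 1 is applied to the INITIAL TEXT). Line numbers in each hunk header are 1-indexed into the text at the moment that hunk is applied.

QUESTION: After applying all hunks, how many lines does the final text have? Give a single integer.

Hunk 1: at line 3 remove [zoarf] add [ylusx,lqj,bqdj] -> 9 lines: gvy anlxe ghged pquz ylusx lqj bqdj bnctz naas
Hunk 2: at line 2 remove [ghged,pquz] add [hrsfs,wohq,mnqnp] -> 10 lines: gvy anlxe hrsfs wohq mnqnp ylusx lqj bqdj bnctz naas
Hunk 3: at line 4 remove [mnqnp,ylusx] add [itm] -> 9 lines: gvy anlxe hrsfs wohq itm lqj bqdj bnctz naas
Hunk 4: at line 1 remove [hrsfs,wohq,itm] add [qgso,mqby,zvcdg] -> 9 lines: gvy anlxe qgso mqby zvcdg lqj bqdj bnctz naas
Final line count: 9

Answer: 9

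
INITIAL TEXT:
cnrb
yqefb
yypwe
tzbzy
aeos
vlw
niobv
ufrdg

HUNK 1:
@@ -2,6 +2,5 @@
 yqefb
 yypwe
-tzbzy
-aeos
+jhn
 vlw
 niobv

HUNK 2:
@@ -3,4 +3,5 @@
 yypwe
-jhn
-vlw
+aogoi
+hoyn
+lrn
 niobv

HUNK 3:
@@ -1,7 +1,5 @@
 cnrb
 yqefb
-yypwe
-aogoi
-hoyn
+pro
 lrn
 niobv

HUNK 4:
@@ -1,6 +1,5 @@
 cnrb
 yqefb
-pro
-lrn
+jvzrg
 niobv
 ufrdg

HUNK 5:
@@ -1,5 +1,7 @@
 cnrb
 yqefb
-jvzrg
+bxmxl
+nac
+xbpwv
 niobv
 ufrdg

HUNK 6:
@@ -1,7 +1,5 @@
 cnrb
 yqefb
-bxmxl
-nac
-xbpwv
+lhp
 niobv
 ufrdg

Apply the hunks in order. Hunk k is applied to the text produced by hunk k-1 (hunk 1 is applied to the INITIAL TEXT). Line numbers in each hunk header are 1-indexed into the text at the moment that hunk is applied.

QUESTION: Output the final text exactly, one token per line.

Answer: cnrb
yqefb
lhp
niobv
ufrdg

Derivation:
Hunk 1: at line 2 remove [tzbzy,aeos] add [jhn] -> 7 lines: cnrb yqefb yypwe jhn vlw niobv ufrdg
Hunk 2: at line 3 remove [jhn,vlw] add [aogoi,hoyn,lrn] -> 8 lines: cnrb yqefb yypwe aogoi hoyn lrn niobv ufrdg
Hunk 3: at line 1 remove [yypwe,aogoi,hoyn] add [pro] -> 6 lines: cnrb yqefb pro lrn niobv ufrdg
Hunk 4: at line 1 remove [pro,lrn] add [jvzrg] -> 5 lines: cnrb yqefb jvzrg niobv ufrdg
Hunk 5: at line 1 remove [jvzrg] add [bxmxl,nac,xbpwv] -> 7 lines: cnrb yqefb bxmxl nac xbpwv niobv ufrdg
Hunk 6: at line 1 remove [bxmxl,nac,xbpwv] add [lhp] -> 5 lines: cnrb yqefb lhp niobv ufrdg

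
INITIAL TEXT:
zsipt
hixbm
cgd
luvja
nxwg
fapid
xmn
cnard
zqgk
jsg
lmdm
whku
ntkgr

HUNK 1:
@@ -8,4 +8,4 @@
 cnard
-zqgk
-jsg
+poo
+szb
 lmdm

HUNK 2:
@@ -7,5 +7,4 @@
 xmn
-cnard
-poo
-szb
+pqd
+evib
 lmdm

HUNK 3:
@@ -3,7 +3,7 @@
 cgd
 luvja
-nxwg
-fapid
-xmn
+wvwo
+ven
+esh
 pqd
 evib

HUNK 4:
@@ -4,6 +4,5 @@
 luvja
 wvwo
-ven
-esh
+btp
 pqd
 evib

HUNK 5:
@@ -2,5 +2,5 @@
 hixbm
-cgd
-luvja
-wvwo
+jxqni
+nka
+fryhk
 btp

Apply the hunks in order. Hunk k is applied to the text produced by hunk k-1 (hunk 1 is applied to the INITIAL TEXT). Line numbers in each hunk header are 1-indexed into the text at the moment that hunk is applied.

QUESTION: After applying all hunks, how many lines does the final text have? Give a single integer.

Hunk 1: at line 8 remove [zqgk,jsg] add [poo,szb] -> 13 lines: zsipt hixbm cgd luvja nxwg fapid xmn cnard poo szb lmdm whku ntkgr
Hunk 2: at line 7 remove [cnard,poo,szb] add [pqd,evib] -> 12 lines: zsipt hixbm cgd luvja nxwg fapid xmn pqd evib lmdm whku ntkgr
Hunk 3: at line 3 remove [nxwg,fapid,xmn] add [wvwo,ven,esh] -> 12 lines: zsipt hixbm cgd luvja wvwo ven esh pqd evib lmdm whku ntkgr
Hunk 4: at line 4 remove [ven,esh] add [btp] -> 11 lines: zsipt hixbm cgd luvja wvwo btp pqd evib lmdm whku ntkgr
Hunk 5: at line 2 remove [cgd,luvja,wvwo] add [jxqni,nka,fryhk] -> 11 lines: zsipt hixbm jxqni nka fryhk btp pqd evib lmdm whku ntkgr
Final line count: 11

Answer: 11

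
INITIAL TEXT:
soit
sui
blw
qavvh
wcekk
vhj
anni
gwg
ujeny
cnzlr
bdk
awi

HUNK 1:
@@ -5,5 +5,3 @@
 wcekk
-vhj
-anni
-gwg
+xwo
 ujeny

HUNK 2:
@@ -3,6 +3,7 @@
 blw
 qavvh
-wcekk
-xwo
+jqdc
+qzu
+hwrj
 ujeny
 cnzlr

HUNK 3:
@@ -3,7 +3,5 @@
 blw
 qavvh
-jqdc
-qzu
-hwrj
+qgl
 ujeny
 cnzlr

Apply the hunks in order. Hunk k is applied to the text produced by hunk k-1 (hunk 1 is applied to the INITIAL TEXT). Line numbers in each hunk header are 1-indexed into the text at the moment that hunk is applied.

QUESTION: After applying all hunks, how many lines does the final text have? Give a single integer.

Hunk 1: at line 5 remove [vhj,anni,gwg] add [xwo] -> 10 lines: soit sui blw qavvh wcekk xwo ujeny cnzlr bdk awi
Hunk 2: at line 3 remove [wcekk,xwo] add [jqdc,qzu,hwrj] -> 11 lines: soit sui blw qavvh jqdc qzu hwrj ujeny cnzlr bdk awi
Hunk 3: at line 3 remove [jqdc,qzu,hwrj] add [qgl] -> 9 lines: soit sui blw qavvh qgl ujeny cnzlr bdk awi
Final line count: 9

Answer: 9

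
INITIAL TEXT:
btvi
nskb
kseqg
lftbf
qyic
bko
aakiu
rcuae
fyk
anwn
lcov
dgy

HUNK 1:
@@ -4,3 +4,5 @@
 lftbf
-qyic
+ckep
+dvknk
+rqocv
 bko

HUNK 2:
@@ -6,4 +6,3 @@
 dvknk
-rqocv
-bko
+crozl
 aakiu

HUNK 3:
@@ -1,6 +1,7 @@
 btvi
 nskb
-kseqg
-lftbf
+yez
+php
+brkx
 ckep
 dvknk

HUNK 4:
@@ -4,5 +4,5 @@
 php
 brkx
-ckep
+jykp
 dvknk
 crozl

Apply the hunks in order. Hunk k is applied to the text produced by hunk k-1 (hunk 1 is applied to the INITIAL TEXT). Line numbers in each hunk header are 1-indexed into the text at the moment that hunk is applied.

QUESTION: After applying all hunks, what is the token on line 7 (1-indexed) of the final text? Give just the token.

Answer: dvknk

Derivation:
Hunk 1: at line 4 remove [qyic] add [ckep,dvknk,rqocv] -> 14 lines: btvi nskb kseqg lftbf ckep dvknk rqocv bko aakiu rcuae fyk anwn lcov dgy
Hunk 2: at line 6 remove [rqocv,bko] add [crozl] -> 13 lines: btvi nskb kseqg lftbf ckep dvknk crozl aakiu rcuae fyk anwn lcov dgy
Hunk 3: at line 1 remove [kseqg,lftbf] add [yez,php,brkx] -> 14 lines: btvi nskb yez php brkx ckep dvknk crozl aakiu rcuae fyk anwn lcov dgy
Hunk 4: at line 4 remove [ckep] add [jykp] -> 14 lines: btvi nskb yez php brkx jykp dvknk crozl aakiu rcuae fyk anwn lcov dgy
Final line 7: dvknk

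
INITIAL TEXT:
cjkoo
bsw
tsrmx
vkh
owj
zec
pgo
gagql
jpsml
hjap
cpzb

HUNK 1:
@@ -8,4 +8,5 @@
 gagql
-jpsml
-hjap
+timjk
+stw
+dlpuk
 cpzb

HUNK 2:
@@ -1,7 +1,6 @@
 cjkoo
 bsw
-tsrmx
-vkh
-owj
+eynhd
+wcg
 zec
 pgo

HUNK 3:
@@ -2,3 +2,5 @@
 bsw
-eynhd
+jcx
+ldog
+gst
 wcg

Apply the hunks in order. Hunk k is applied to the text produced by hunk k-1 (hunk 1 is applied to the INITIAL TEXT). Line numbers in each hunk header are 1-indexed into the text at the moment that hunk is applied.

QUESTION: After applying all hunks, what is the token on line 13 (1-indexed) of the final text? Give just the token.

Hunk 1: at line 8 remove [jpsml,hjap] add [timjk,stw,dlpuk] -> 12 lines: cjkoo bsw tsrmx vkh owj zec pgo gagql timjk stw dlpuk cpzb
Hunk 2: at line 1 remove [tsrmx,vkh,owj] add [eynhd,wcg] -> 11 lines: cjkoo bsw eynhd wcg zec pgo gagql timjk stw dlpuk cpzb
Hunk 3: at line 2 remove [eynhd] add [jcx,ldog,gst] -> 13 lines: cjkoo bsw jcx ldog gst wcg zec pgo gagql timjk stw dlpuk cpzb
Final line 13: cpzb

Answer: cpzb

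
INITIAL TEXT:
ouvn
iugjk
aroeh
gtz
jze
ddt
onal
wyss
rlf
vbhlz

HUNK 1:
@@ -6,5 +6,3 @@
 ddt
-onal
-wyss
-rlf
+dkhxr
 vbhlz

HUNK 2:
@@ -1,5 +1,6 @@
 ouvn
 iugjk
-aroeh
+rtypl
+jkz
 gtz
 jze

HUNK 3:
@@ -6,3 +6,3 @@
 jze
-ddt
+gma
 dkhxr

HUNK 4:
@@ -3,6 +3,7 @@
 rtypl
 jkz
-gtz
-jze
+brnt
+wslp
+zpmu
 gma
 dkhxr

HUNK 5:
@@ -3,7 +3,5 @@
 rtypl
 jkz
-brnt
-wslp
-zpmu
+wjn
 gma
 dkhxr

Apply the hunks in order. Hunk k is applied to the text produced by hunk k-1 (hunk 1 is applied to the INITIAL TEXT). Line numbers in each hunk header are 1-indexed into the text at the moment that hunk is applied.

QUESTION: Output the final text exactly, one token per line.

Hunk 1: at line 6 remove [onal,wyss,rlf] add [dkhxr] -> 8 lines: ouvn iugjk aroeh gtz jze ddt dkhxr vbhlz
Hunk 2: at line 1 remove [aroeh] add [rtypl,jkz] -> 9 lines: ouvn iugjk rtypl jkz gtz jze ddt dkhxr vbhlz
Hunk 3: at line 6 remove [ddt] add [gma] -> 9 lines: ouvn iugjk rtypl jkz gtz jze gma dkhxr vbhlz
Hunk 4: at line 3 remove [gtz,jze] add [brnt,wslp,zpmu] -> 10 lines: ouvn iugjk rtypl jkz brnt wslp zpmu gma dkhxr vbhlz
Hunk 5: at line 3 remove [brnt,wslp,zpmu] add [wjn] -> 8 lines: ouvn iugjk rtypl jkz wjn gma dkhxr vbhlz

Answer: ouvn
iugjk
rtypl
jkz
wjn
gma
dkhxr
vbhlz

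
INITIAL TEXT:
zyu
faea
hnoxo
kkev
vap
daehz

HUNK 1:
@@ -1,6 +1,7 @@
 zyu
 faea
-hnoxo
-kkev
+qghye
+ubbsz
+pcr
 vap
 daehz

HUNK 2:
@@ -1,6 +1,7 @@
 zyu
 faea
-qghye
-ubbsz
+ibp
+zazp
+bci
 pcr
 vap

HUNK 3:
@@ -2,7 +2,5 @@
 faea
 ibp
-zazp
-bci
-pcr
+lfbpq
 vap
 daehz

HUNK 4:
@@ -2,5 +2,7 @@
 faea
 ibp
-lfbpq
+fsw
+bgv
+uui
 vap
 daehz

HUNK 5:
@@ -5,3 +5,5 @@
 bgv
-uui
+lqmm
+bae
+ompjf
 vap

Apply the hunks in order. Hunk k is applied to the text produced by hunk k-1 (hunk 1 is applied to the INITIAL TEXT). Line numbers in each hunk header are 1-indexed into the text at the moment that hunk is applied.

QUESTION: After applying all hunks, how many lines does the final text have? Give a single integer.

Hunk 1: at line 1 remove [hnoxo,kkev] add [qghye,ubbsz,pcr] -> 7 lines: zyu faea qghye ubbsz pcr vap daehz
Hunk 2: at line 1 remove [qghye,ubbsz] add [ibp,zazp,bci] -> 8 lines: zyu faea ibp zazp bci pcr vap daehz
Hunk 3: at line 2 remove [zazp,bci,pcr] add [lfbpq] -> 6 lines: zyu faea ibp lfbpq vap daehz
Hunk 4: at line 2 remove [lfbpq] add [fsw,bgv,uui] -> 8 lines: zyu faea ibp fsw bgv uui vap daehz
Hunk 5: at line 5 remove [uui] add [lqmm,bae,ompjf] -> 10 lines: zyu faea ibp fsw bgv lqmm bae ompjf vap daehz
Final line count: 10

Answer: 10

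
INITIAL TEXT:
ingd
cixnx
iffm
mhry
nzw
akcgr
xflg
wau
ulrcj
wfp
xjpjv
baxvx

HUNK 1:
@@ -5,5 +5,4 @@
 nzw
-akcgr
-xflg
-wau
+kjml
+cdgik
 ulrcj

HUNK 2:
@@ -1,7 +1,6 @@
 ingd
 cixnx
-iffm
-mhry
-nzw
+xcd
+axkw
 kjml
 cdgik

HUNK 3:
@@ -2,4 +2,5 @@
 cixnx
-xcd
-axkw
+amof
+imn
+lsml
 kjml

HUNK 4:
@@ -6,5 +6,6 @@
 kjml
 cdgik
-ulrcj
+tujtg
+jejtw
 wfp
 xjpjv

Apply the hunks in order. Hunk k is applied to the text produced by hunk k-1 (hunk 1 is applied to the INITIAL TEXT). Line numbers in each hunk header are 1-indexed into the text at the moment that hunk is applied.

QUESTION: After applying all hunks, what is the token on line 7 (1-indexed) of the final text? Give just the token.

Answer: cdgik

Derivation:
Hunk 1: at line 5 remove [akcgr,xflg,wau] add [kjml,cdgik] -> 11 lines: ingd cixnx iffm mhry nzw kjml cdgik ulrcj wfp xjpjv baxvx
Hunk 2: at line 1 remove [iffm,mhry,nzw] add [xcd,axkw] -> 10 lines: ingd cixnx xcd axkw kjml cdgik ulrcj wfp xjpjv baxvx
Hunk 3: at line 2 remove [xcd,axkw] add [amof,imn,lsml] -> 11 lines: ingd cixnx amof imn lsml kjml cdgik ulrcj wfp xjpjv baxvx
Hunk 4: at line 6 remove [ulrcj] add [tujtg,jejtw] -> 12 lines: ingd cixnx amof imn lsml kjml cdgik tujtg jejtw wfp xjpjv baxvx
Final line 7: cdgik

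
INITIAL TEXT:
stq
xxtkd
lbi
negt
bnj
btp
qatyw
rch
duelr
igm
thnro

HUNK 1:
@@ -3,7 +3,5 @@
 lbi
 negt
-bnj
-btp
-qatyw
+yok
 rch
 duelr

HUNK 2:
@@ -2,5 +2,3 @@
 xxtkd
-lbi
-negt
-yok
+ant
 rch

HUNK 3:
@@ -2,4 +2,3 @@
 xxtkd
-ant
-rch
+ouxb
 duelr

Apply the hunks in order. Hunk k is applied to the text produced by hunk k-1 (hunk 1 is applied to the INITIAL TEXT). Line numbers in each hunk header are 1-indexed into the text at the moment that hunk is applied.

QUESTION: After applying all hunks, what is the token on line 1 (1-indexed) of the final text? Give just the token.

Hunk 1: at line 3 remove [bnj,btp,qatyw] add [yok] -> 9 lines: stq xxtkd lbi negt yok rch duelr igm thnro
Hunk 2: at line 2 remove [lbi,negt,yok] add [ant] -> 7 lines: stq xxtkd ant rch duelr igm thnro
Hunk 3: at line 2 remove [ant,rch] add [ouxb] -> 6 lines: stq xxtkd ouxb duelr igm thnro
Final line 1: stq

Answer: stq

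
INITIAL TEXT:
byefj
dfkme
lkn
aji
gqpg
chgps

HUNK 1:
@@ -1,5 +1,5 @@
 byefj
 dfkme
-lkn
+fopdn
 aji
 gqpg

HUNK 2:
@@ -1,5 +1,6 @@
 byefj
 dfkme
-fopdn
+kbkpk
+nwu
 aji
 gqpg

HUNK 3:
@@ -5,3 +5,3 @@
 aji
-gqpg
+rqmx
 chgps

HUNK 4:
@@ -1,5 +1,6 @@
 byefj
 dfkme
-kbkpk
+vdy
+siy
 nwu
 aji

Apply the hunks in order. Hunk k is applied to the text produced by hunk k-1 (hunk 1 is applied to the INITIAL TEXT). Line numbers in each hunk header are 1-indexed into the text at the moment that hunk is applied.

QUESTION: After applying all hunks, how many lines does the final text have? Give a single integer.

Answer: 8

Derivation:
Hunk 1: at line 1 remove [lkn] add [fopdn] -> 6 lines: byefj dfkme fopdn aji gqpg chgps
Hunk 2: at line 1 remove [fopdn] add [kbkpk,nwu] -> 7 lines: byefj dfkme kbkpk nwu aji gqpg chgps
Hunk 3: at line 5 remove [gqpg] add [rqmx] -> 7 lines: byefj dfkme kbkpk nwu aji rqmx chgps
Hunk 4: at line 1 remove [kbkpk] add [vdy,siy] -> 8 lines: byefj dfkme vdy siy nwu aji rqmx chgps
Final line count: 8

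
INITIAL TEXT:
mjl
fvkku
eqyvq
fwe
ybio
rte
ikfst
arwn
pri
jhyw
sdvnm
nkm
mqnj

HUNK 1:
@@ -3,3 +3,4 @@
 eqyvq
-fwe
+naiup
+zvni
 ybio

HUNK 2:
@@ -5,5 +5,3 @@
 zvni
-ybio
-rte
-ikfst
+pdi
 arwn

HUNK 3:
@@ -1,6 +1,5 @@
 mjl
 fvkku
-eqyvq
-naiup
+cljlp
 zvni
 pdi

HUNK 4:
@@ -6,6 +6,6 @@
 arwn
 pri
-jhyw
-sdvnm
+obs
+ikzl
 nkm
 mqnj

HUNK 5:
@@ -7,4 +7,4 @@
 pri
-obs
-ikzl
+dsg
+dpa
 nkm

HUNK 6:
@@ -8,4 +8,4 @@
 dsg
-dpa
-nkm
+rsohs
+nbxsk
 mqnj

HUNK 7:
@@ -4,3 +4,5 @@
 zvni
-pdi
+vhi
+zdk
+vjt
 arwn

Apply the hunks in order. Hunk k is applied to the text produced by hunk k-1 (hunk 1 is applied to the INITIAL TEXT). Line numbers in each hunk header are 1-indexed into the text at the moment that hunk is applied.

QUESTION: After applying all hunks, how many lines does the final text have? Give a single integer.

Answer: 13

Derivation:
Hunk 1: at line 3 remove [fwe] add [naiup,zvni] -> 14 lines: mjl fvkku eqyvq naiup zvni ybio rte ikfst arwn pri jhyw sdvnm nkm mqnj
Hunk 2: at line 5 remove [ybio,rte,ikfst] add [pdi] -> 12 lines: mjl fvkku eqyvq naiup zvni pdi arwn pri jhyw sdvnm nkm mqnj
Hunk 3: at line 1 remove [eqyvq,naiup] add [cljlp] -> 11 lines: mjl fvkku cljlp zvni pdi arwn pri jhyw sdvnm nkm mqnj
Hunk 4: at line 6 remove [jhyw,sdvnm] add [obs,ikzl] -> 11 lines: mjl fvkku cljlp zvni pdi arwn pri obs ikzl nkm mqnj
Hunk 5: at line 7 remove [obs,ikzl] add [dsg,dpa] -> 11 lines: mjl fvkku cljlp zvni pdi arwn pri dsg dpa nkm mqnj
Hunk 6: at line 8 remove [dpa,nkm] add [rsohs,nbxsk] -> 11 lines: mjl fvkku cljlp zvni pdi arwn pri dsg rsohs nbxsk mqnj
Hunk 7: at line 4 remove [pdi] add [vhi,zdk,vjt] -> 13 lines: mjl fvkku cljlp zvni vhi zdk vjt arwn pri dsg rsohs nbxsk mqnj
Final line count: 13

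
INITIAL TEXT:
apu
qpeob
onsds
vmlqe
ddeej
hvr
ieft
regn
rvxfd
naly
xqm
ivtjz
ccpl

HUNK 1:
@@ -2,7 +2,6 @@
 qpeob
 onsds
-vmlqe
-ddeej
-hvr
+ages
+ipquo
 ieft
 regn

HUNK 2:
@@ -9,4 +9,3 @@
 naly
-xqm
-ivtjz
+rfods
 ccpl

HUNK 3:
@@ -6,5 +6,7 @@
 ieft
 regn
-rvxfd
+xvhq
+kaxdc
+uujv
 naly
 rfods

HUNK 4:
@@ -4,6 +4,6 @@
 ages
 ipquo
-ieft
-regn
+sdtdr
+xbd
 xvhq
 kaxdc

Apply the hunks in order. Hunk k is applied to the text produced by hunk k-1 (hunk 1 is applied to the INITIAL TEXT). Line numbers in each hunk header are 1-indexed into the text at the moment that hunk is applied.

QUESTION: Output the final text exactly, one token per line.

Answer: apu
qpeob
onsds
ages
ipquo
sdtdr
xbd
xvhq
kaxdc
uujv
naly
rfods
ccpl

Derivation:
Hunk 1: at line 2 remove [vmlqe,ddeej,hvr] add [ages,ipquo] -> 12 lines: apu qpeob onsds ages ipquo ieft regn rvxfd naly xqm ivtjz ccpl
Hunk 2: at line 9 remove [xqm,ivtjz] add [rfods] -> 11 lines: apu qpeob onsds ages ipquo ieft regn rvxfd naly rfods ccpl
Hunk 3: at line 6 remove [rvxfd] add [xvhq,kaxdc,uujv] -> 13 lines: apu qpeob onsds ages ipquo ieft regn xvhq kaxdc uujv naly rfods ccpl
Hunk 4: at line 4 remove [ieft,regn] add [sdtdr,xbd] -> 13 lines: apu qpeob onsds ages ipquo sdtdr xbd xvhq kaxdc uujv naly rfods ccpl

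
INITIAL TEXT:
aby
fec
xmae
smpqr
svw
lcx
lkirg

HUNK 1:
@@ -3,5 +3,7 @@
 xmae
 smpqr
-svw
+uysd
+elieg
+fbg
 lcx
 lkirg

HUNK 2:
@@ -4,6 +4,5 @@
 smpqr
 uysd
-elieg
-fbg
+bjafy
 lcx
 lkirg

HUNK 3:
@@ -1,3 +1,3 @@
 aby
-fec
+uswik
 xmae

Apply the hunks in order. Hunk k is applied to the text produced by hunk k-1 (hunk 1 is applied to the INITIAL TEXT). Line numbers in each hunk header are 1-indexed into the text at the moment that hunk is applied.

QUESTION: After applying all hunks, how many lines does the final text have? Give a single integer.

Answer: 8

Derivation:
Hunk 1: at line 3 remove [svw] add [uysd,elieg,fbg] -> 9 lines: aby fec xmae smpqr uysd elieg fbg lcx lkirg
Hunk 2: at line 4 remove [elieg,fbg] add [bjafy] -> 8 lines: aby fec xmae smpqr uysd bjafy lcx lkirg
Hunk 3: at line 1 remove [fec] add [uswik] -> 8 lines: aby uswik xmae smpqr uysd bjafy lcx lkirg
Final line count: 8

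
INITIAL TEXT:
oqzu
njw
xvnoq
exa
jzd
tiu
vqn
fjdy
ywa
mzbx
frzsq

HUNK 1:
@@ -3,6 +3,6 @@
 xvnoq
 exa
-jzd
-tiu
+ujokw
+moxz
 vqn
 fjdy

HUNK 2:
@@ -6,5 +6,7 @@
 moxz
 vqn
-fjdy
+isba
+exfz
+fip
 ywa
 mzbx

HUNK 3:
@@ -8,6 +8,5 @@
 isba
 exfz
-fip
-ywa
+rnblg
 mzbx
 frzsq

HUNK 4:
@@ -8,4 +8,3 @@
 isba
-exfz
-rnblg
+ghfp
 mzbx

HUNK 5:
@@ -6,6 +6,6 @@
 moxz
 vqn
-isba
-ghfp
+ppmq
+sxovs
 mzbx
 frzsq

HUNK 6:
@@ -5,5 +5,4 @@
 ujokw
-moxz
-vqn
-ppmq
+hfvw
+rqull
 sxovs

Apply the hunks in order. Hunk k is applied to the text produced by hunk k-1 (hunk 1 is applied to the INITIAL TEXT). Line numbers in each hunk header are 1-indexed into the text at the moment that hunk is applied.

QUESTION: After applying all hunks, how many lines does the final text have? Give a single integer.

Answer: 10

Derivation:
Hunk 1: at line 3 remove [jzd,tiu] add [ujokw,moxz] -> 11 lines: oqzu njw xvnoq exa ujokw moxz vqn fjdy ywa mzbx frzsq
Hunk 2: at line 6 remove [fjdy] add [isba,exfz,fip] -> 13 lines: oqzu njw xvnoq exa ujokw moxz vqn isba exfz fip ywa mzbx frzsq
Hunk 3: at line 8 remove [fip,ywa] add [rnblg] -> 12 lines: oqzu njw xvnoq exa ujokw moxz vqn isba exfz rnblg mzbx frzsq
Hunk 4: at line 8 remove [exfz,rnblg] add [ghfp] -> 11 lines: oqzu njw xvnoq exa ujokw moxz vqn isba ghfp mzbx frzsq
Hunk 5: at line 6 remove [isba,ghfp] add [ppmq,sxovs] -> 11 lines: oqzu njw xvnoq exa ujokw moxz vqn ppmq sxovs mzbx frzsq
Hunk 6: at line 5 remove [moxz,vqn,ppmq] add [hfvw,rqull] -> 10 lines: oqzu njw xvnoq exa ujokw hfvw rqull sxovs mzbx frzsq
Final line count: 10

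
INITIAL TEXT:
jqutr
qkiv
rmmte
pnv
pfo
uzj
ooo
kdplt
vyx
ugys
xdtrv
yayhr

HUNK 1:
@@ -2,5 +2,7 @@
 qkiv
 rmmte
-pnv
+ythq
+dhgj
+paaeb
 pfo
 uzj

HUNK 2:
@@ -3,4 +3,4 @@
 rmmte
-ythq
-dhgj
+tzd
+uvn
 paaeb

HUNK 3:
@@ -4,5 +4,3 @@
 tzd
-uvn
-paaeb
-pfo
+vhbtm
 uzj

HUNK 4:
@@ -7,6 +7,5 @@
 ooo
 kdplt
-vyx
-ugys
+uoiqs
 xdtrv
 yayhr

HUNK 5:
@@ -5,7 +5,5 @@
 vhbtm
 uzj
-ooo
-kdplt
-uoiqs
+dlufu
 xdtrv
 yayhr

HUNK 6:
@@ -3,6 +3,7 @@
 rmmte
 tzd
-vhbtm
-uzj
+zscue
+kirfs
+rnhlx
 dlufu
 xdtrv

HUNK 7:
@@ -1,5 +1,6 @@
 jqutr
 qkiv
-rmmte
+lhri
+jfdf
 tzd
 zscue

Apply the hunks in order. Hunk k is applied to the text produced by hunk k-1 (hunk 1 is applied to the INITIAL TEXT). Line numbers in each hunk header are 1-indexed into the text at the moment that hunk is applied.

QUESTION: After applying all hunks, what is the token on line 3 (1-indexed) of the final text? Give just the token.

Answer: lhri

Derivation:
Hunk 1: at line 2 remove [pnv] add [ythq,dhgj,paaeb] -> 14 lines: jqutr qkiv rmmte ythq dhgj paaeb pfo uzj ooo kdplt vyx ugys xdtrv yayhr
Hunk 2: at line 3 remove [ythq,dhgj] add [tzd,uvn] -> 14 lines: jqutr qkiv rmmte tzd uvn paaeb pfo uzj ooo kdplt vyx ugys xdtrv yayhr
Hunk 3: at line 4 remove [uvn,paaeb,pfo] add [vhbtm] -> 12 lines: jqutr qkiv rmmte tzd vhbtm uzj ooo kdplt vyx ugys xdtrv yayhr
Hunk 4: at line 7 remove [vyx,ugys] add [uoiqs] -> 11 lines: jqutr qkiv rmmte tzd vhbtm uzj ooo kdplt uoiqs xdtrv yayhr
Hunk 5: at line 5 remove [ooo,kdplt,uoiqs] add [dlufu] -> 9 lines: jqutr qkiv rmmte tzd vhbtm uzj dlufu xdtrv yayhr
Hunk 6: at line 3 remove [vhbtm,uzj] add [zscue,kirfs,rnhlx] -> 10 lines: jqutr qkiv rmmte tzd zscue kirfs rnhlx dlufu xdtrv yayhr
Hunk 7: at line 1 remove [rmmte] add [lhri,jfdf] -> 11 lines: jqutr qkiv lhri jfdf tzd zscue kirfs rnhlx dlufu xdtrv yayhr
Final line 3: lhri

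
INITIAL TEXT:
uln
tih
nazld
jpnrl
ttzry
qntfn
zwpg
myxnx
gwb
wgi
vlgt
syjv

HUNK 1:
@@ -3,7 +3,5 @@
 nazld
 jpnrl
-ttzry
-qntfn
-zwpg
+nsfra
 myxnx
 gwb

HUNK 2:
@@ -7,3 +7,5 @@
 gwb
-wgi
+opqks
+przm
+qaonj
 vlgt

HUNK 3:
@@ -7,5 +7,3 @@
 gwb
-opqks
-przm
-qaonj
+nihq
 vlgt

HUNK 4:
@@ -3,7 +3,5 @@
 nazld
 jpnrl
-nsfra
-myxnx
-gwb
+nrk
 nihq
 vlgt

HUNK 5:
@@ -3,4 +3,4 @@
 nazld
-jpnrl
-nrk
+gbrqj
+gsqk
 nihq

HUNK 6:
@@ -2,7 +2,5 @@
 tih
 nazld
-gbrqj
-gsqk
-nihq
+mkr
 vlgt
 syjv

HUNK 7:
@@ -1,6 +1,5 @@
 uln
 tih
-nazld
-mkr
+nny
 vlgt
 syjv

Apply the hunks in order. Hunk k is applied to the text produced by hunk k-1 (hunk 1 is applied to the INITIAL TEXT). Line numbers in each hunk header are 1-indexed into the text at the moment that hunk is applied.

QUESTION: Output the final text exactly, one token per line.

Answer: uln
tih
nny
vlgt
syjv

Derivation:
Hunk 1: at line 3 remove [ttzry,qntfn,zwpg] add [nsfra] -> 10 lines: uln tih nazld jpnrl nsfra myxnx gwb wgi vlgt syjv
Hunk 2: at line 7 remove [wgi] add [opqks,przm,qaonj] -> 12 lines: uln tih nazld jpnrl nsfra myxnx gwb opqks przm qaonj vlgt syjv
Hunk 3: at line 7 remove [opqks,przm,qaonj] add [nihq] -> 10 lines: uln tih nazld jpnrl nsfra myxnx gwb nihq vlgt syjv
Hunk 4: at line 3 remove [nsfra,myxnx,gwb] add [nrk] -> 8 lines: uln tih nazld jpnrl nrk nihq vlgt syjv
Hunk 5: at line 3 remove [jpnrl,nrk] add [gbrqj,gsqk] -> 8 lines: uln tih nazld gbrqj gsqk nihq vlgt syjv
Hunk 6: at line 2 remove [gbrqj,gsqk,nihq] add [mkr] -> 6 lines: uln tih nazld mkr vlgt syjv
Hunk 7: at line 1 remove [nazld,mkr] add [nny] -> 5 lines: uln tih nny vlgt syjv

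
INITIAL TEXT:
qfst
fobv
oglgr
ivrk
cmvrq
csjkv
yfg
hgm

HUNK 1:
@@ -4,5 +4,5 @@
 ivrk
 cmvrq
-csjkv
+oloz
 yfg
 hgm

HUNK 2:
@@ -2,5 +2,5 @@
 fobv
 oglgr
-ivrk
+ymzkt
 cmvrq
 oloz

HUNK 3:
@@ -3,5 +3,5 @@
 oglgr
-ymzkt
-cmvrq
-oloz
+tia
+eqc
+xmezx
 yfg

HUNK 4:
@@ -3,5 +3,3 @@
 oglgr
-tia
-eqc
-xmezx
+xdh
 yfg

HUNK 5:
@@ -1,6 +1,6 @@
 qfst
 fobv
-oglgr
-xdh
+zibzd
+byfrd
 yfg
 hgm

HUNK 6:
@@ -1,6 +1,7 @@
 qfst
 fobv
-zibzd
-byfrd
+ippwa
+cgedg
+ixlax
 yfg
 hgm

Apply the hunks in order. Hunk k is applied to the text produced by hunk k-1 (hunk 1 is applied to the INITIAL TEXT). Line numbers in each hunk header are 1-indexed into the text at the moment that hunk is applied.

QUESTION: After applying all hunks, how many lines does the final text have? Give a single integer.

Answer: 7

Derivation:
Hunk 1: at line 4 remove [csjkv] add [oloz] -> 8 lines: qfst fobv oglgr ivrk cmvrq oloz yfg hgm
Hunk 2: at line 2 remove [ivrk] add [ymzkt] -> 8 lines: qfst fobv oglgr ymzkt cmvrq oloz yfg hgm
Hunk 3: at line 3 remove [ymzkt,cmvrq,oloz] add [tia,eqc,xmezx] -> 8 lines: qfst fobv oglgr tia eqc xmezx yfg hgm
Hunk 4: at line 3 remove [tia,eqc,xmezx] add [xdh] -> 6 lines: qfst fobv oglgr xdh yfg hgm
Hunk 5: at line 1 remove [oglgr,xdh] add [zibzd,byfrd] -> 6 lines: qfst fobv zibzd byfrd yfg hgm
Hunk 6: at line 1 remove [zibzd,byfrd] add [ippwa,cgedg,ixlax] -> 7 lines: qfst fobv ippwa cgedg ixlax yfg hgm
Final line count: 7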